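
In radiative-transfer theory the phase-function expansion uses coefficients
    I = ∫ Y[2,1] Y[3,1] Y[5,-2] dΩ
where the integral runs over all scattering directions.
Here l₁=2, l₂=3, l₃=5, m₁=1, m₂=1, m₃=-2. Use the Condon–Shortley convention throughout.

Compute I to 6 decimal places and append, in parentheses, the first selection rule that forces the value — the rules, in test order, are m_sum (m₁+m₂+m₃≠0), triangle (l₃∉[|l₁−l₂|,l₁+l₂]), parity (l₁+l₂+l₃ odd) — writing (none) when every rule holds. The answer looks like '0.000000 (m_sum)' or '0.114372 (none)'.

0.245532 (none)

Checks pass: Σm=0; 10 even; l₃=5∈[1,5].
(2·2+1)(2·3+1)(2·5+1) = 385
Δ: 0! 4! 6! / 11! → 1/2310
sum: t=0:+1/144 = 1/144
3j²(2 3 5; 0 0 0) = Δ·Π!·Σ² = 10/231  (sign -1)
sum: t=0:+1/288 = 1/288
3j²(2 3 5; 1 1 -2) = Δ·Π!·Σ² = 1/22  (sign -1)
combine: 4πI² = 385·10/231·1/22 = 25/33
take √, sign +1: I = 0.24553200
No selection rule forces the value: the integral is nonzero (none).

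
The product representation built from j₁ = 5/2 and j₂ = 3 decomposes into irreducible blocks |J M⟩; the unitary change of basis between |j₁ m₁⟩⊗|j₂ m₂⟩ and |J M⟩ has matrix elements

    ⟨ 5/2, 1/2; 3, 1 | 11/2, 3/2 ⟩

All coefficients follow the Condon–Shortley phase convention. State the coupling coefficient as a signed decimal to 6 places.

+√(5/11) = +0.674200

triangle: 0!·5!·6!/12! = 86400/479001600
(j±m)!: 3!·2!·4!·2!·7!·4! = 69672960
prefactor² = (2J+1)·Δ·N² = 1658880/11
  k=0: +1/(0!·0!·2!·4!·3!·2!) = 1/576
Σ = 1/576  ⇒  CG² = 1658880/11·(1/576)² = 5/11
CG = +√(5/11) = +0.674200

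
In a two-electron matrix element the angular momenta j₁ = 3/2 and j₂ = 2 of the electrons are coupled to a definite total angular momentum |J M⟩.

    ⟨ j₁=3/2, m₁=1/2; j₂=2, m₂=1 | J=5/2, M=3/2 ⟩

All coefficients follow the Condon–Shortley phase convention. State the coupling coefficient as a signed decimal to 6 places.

−√(1/35) = -0.169031

triangle: 1!×2!×3!/7! = 12/5040
(j±m)!: 2!×1!×3!×1!×4!×1! = 288
prefactor² = (2J+1)×Δ×N² = 144/35
  k=0: +1/(0!×1!×1!×3!×1!×0!) = 1/6
  k=1: −1/(1!×0!×0!×2!×2!×1!) = -1/4
Σ = -1/12  ⇒  CG² = 144/35×(-1/12)² = 1/35
CG = −√(1/35) = -0.169031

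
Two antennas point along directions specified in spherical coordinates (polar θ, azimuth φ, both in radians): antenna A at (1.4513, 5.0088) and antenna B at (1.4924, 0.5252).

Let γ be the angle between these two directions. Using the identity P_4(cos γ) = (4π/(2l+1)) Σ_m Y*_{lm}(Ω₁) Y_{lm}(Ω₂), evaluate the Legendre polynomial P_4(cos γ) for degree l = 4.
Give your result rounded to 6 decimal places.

Summing Y*_{l m}(θ₁,φ₁)·Y_{l m}(θ₂,φ₂) over m ∈ [−4, 4]; prefactor 4π/(2·4+1) = 1.396263:
  m=-4: Y*=(0.161568, 0.398539)  Y=(-0.220981, -0.377150)  product (0.114606, -0.149005)
  m=-3: Y*=(-0.113417, 0.092009)  Y=(-0.000467, -0.097124)  product (0.008989, 0.010973)
  m=-2: Y*=(0.246292, 0.165915)  Y=(-0.158215, 0.276075)  product (-0.084772, 0.041745)
  m=-1: Y*=(-0.047440, 0.155333)  Y=(-0.094503, 0.054763)  product (-0.004023, -0.017277)
  m=+0: Y*=(0.273003, -0.000000)  Y=(0.298031, 0.000000)  product (0.081363, 0.000000)
  m=+1: Y*=(0.047440, 0.155333)  Y=(0.094503, 0.054763)  product (-0.004023, 0.017277)
  m=+2: Y*=(0.246292, -0.165915)  Y=(-0.158215, -0.276075)  product (-0.084772, -0.041745)
  m=+3: Y*=(0.113417, 0.092009)  Y=(0.000467, -0.097124)  product (0.008989, -0.010973)
  m=+4: Y*=(0.161568, -0.398539)  Y=(-0.220981, 0.377150)  product (0.114606, 0.149005)
Σ over m = (0.150963, 0.000000); ×(4π/9) → (0.210784, 0.000000). Real part: 0.210784

0.210784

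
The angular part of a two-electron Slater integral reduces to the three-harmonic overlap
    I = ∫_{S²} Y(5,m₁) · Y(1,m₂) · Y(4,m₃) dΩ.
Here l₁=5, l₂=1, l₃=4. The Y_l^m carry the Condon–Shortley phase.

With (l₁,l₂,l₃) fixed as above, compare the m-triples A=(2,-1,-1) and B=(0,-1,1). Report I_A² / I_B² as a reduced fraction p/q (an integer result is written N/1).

21/10

Shared (l₁,l₂,l₃)=(5,1,4): N and (l;000)² cancel in I_A²/I_B².
A: Δ = 2!·8!·0!/11! = 1/495; Racah Σ t=0..0: t=0:+1/1440 = 1/1440; ⇒ 3j(5 1 4; 2 -1 -1)² = 7/165, sgn -1
B: Δ = 2!·8!·0!/11! = 1/495; Racah Σ t=0..0: t=0:+1/1440 = 1/1440; ⇒ 3j(5 1 4; 0 -1 1)² = 2/99, sgn -1
I_A²/I_B² = (7/165)/(2/99) = 21/10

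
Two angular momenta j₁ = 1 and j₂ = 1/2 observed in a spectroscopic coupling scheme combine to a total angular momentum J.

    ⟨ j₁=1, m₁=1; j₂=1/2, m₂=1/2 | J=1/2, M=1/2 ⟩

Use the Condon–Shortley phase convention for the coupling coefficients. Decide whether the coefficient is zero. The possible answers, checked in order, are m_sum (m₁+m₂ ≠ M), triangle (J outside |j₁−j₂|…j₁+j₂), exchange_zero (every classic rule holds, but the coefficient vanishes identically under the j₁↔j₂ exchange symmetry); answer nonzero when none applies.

m_sum

m-sum: m₁+m₂ = 1+1/2 = 3/2, M = 1/2  ✗ ⇒ coefficient is 0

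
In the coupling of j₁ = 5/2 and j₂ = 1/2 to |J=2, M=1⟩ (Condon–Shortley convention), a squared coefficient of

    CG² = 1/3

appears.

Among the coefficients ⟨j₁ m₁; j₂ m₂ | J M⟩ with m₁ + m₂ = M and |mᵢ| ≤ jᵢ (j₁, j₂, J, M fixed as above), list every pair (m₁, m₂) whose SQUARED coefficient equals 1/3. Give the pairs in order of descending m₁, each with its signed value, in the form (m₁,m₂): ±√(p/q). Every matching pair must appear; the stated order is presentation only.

(1/2,1/2): −√(1/3)

Admissible pairs with m₁+m₂ = M = 1: (1/2,1/2), (3/2,-1/2)
  (m₁,m₂)=(3/2,-1/2): CG² = 2/3, CG = +√(2/3)
  (m₁,m₂)=(1/2,1/2): CG² = 1/3, CG = −√(1/3)   ← matches the target
Pairs with CG² = 1/3: (1/2,1/2): −√(1/3)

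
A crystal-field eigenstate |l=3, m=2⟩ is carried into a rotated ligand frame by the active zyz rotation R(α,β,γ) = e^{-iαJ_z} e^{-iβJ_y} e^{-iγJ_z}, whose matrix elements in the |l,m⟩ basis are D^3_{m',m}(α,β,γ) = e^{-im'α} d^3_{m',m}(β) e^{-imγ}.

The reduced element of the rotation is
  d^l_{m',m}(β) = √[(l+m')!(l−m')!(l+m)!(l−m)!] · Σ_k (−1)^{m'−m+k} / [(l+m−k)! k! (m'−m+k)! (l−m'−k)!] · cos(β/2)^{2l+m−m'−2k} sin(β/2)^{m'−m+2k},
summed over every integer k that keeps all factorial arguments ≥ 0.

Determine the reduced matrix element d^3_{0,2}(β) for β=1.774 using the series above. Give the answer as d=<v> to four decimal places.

d^3_{0,2}(β=1.7740) via the finite sum:
c=cos(1.774000/2)=0.631740, s=sin(1.774000/2)=0.775180; N=√[6·6·120·1]=65.726707
k∈{2,3} keeps every argument non-negative
  k=2: (−1)^0·65.7267/(12)·0.6317^4·0.7752^2 = +0.524228
  k=3: (−1)^1·65.7267/(12)·0.6317^2·0.7752^4 = -0.789311
d^3_{0,2}(1.7740) = +0.524228 -0.789311 = -0.265083

d=-0.2651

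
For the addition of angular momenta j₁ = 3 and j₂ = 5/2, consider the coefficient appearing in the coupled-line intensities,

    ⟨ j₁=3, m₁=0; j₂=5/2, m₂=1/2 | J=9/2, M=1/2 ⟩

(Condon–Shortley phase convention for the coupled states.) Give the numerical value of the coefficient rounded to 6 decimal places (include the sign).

-0.208063  (= −√(10/231))

j₁+j₂−J=1  J+j₁−j₂=5  J−j₁+j₂=4  j₁+j₂+J+1=11
(j₁±m₁, j₂±m₂, J±M) = (3,3,3,2,5,4)
P² = 69120/77
sum k=0..1:
  [0] +1/72 = 1/72
  [1] −1/48 = -1/48
S = -1/144
C² = P²·S² = 10/231 ; C = -0.208063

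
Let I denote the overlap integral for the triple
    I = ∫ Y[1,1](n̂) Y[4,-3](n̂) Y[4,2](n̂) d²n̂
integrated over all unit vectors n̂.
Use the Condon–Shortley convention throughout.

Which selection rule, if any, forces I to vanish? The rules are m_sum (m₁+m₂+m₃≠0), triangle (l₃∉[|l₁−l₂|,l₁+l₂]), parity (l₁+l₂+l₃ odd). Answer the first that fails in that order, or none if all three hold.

azimuthal sum: 1 − 3 + 2 = 0  ✓
3 ≤ 4 ≤ 5 (triangle on l)  ✓
L = 1 + 4 + 4 = 9 (odd)  ✗

parity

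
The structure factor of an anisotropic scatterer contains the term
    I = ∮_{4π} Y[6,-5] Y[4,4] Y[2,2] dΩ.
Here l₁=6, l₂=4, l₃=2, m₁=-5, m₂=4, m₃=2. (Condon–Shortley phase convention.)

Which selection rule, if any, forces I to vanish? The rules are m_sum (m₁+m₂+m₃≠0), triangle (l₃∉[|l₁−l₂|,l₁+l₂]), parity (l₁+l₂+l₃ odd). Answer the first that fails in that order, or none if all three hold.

azimuthal sum: -5 + 4 + 2 = 1  ✗
2 ≤ 2 ≤ 10 (triangle on l)
L = 6 + 4 + 2 = 12 (even)

m_sum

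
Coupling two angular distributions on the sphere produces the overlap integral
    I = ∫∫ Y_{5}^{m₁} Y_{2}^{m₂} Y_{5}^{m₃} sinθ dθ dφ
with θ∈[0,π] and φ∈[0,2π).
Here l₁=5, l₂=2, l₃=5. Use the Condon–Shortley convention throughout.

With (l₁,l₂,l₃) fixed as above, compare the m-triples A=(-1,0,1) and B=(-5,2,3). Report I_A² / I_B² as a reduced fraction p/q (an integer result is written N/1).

27/10

Shared (l₁,l₂,l₃)=(5,2,5): N and (l;000)² cancel in I_A²/I_B².
A: Δ = 2!·8!·2!/13! = 1/38610; Racah Σ t=0..2: t=0:+1/5760 t=1:−1/720 t=2:+1/2304 = -1/1280; ⇒ 3j(5 2 5; -1 0 1)² = 27/1430, sgn -1
B: Δ = 2!·8!·2!/13! = 1/38610; Racah Σ t=2..2: t=2:+1/161280 = 1/161280; ⇒ 3j(5 2 5; -5 2 3)² = 1/143, sgn +1
I_A²/I_B² = (27/1430)/(1/143) = 27/10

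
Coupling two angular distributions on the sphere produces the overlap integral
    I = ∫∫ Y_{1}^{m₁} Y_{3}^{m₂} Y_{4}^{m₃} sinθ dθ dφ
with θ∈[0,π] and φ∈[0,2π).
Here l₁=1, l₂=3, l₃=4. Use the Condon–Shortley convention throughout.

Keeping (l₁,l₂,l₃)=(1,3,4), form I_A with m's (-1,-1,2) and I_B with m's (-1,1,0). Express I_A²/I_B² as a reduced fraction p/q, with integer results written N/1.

Same 1,3,4: normalisation and zero-m 3j drop out of the ratio.
A: Δ: 0! 2! 6! / 9! → 1/252; sum: t=0:+1/96 = 1/96; 3j²(1 3 4; -1 -1 2) = Δ·Π!·Σ² = 5/84  (sign +1)
B: Δ: 0! 2! 6! / 9! → 1/252; sum: t=0:+1/96 = 1/96; 3j²(1 3 4; -1 1 0) = Δ·Π!·Σ² = 1/42  (sign +1)
I_A²/I_B² = (5/84)/(1/42) = 5/2

5/2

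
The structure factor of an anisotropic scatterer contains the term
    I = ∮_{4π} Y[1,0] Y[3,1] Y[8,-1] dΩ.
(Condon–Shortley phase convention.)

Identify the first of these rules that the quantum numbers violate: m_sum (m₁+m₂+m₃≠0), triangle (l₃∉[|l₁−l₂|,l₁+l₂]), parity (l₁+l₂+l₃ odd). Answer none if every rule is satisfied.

triangle

azimuthal sum: 0 + 1 − 1 = 0  ✓
l₃ must lie in [2,4]; have l₃=8  ✗
L = 1 + 3 + 8 = 12 (even)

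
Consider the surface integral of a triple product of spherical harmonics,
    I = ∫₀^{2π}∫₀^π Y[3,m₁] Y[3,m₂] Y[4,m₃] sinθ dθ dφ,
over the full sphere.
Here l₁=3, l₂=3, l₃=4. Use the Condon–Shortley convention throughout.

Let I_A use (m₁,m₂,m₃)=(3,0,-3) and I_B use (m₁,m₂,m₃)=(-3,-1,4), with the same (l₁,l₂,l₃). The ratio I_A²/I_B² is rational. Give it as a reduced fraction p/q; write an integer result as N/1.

Same 3,3,4: normalisation and zero-m 3j drop out of the ratio.
A: Δ: 2! 4! 4! / 11! → 1/34650; sum: t=0:+1/288 = 1/288; 3j²(3 3 4; 3 0 -3) = Δ·Π!·Σ² = 1/22  (sign -1)
B: Δ: 2! 4! 4! / 11! → 1/34650; sum: t=2:+1/1152 = 1/1152; 3j²(3 3 4; -3 -1 4) = Δ·Π!·Σ² = 1/33  (sign +1)
I_A²/I_B² = (1/22)/(1/33) = 3/2

3/2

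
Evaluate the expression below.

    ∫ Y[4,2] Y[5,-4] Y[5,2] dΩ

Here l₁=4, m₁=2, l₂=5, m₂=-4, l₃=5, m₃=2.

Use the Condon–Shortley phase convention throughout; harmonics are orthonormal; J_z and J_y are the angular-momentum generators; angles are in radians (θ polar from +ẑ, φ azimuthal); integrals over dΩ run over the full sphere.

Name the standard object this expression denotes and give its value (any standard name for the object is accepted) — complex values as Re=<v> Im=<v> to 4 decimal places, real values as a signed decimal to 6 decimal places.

Gaunt coefficient, +0.118854

This is a Gaunt coefficient — the integral of a triple product of spherical harmonics over the sphere.
Rules hold: Σm=0, L=14 even, 1≤5≤9.
N = 9·11·11 = 1089
Δ = 4!·4!·6!/15! = 1/3153150
Racah Σ t=0..4: t=0:+1/69120 t=1:−1/1728 t=2:+1/576 t=3:−1/1728 t=4:+1/69120 = 7/11520
⇒ 3j(4 5 5; 0 0 0)² = 2/143, sgn -1
Racah Σ t=0..1: t=0:+1/11520 t=1:−1/25920 = 1/20736
⇒ 3j(4 5 5; 2 -4 2)² = 5/429, sgn -1
4πI² = N·(3j₀)²·(3jₘ)² = 30/169
I = +1·√(0.177515/4π) = 0.11885360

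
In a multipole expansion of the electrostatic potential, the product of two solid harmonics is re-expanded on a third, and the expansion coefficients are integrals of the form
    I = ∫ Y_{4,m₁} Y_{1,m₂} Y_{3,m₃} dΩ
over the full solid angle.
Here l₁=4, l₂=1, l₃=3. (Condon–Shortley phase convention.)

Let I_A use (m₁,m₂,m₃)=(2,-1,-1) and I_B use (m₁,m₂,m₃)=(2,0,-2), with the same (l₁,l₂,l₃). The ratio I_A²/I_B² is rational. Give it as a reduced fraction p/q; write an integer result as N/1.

Shared (l₁,l₂,l₃)=(4,1,3): N and (l;000)² cancel in I_A²/I_B².
A: Δ = 2!·6!·0!/9! = 1/252; Racah Σ t=0..0: t=0:+1/96 = 1/96; ⇒ 3j(4 1 3; 2 -1 -1)² = 5/84, sgn +1
B: Δ = 2!·6!·0!/9! = 1/252; Racah Σ t=1..1: t=1:−1/120 = -1/120; ⇒ 3j(4 1 3; 2 0 -2)² = 1/21, sgn +1
I_A²/I_B² = (5/84)/(1/21) = 5/4

5/4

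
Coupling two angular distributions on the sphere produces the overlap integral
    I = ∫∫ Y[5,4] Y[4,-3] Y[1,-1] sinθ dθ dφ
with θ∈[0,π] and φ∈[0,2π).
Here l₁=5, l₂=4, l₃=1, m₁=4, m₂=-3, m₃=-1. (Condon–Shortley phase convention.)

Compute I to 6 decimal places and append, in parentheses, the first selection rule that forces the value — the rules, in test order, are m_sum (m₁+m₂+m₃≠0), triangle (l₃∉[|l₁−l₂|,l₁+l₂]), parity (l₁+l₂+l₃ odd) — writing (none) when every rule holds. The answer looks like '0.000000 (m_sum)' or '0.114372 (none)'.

0.294638 (none)

Rules hold: Σm=0, L=10 even, 1≤1≤9.
N = 11·9·3 = 297
Δ = 8!·2!·0!/11! = 1/495
Racah Σ t=4..4: t=4:+1/576 = 1/576
⇒ 3j(5 4 1; 0 0 0)² = 5/99, sgn -1
Racah Σ t=1..1: t=1:−1/10080 = -1/10080
⇒ 3j(5 4 1; 4 -3 -1)² = 4/55, sgn -1
4πI² = N·(3j₀)²·(3jₘ)² = 12/11
I = +1·√(1.09091/4π) = 0.29463840
No selection rule forces the value: the integral is nonzero (none).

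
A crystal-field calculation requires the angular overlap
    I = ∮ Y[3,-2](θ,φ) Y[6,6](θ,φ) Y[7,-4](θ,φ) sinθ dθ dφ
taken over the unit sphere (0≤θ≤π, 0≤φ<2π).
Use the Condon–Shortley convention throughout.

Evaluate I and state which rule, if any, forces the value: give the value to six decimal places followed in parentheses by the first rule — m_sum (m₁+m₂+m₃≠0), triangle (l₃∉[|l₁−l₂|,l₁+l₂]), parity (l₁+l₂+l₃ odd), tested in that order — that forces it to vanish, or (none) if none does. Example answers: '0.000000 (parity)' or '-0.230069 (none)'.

Checks pass: Σm=0; 16 even; l₃=7∈[3,9].
(2·3+1)(2·6+1)(2·7+1) = 1365
Δ: 2! 4! 10! / 17! → 1/2042040
sum: t=0:+1/207360 t=1:−1/57600 t=2:+1/207360 = -1/129600
3j²(3 6 7; 0 0 0) = Δ·Π!·Σ² = 168/12155  (sign +1)
sum: t=2:+1/43545600 = 1/43545600
3j²(3 6 7; -2 6 -4) = Δ·Π!·Σ² = 11/3094  (sign -1)
combine: 4πI² = 1365·168/12155·11/3094 = 252/3757
take √, sign -1: I = -0.07305917
No selection rule forces the value: the integral is nonzero (none).

-0.073059 (none)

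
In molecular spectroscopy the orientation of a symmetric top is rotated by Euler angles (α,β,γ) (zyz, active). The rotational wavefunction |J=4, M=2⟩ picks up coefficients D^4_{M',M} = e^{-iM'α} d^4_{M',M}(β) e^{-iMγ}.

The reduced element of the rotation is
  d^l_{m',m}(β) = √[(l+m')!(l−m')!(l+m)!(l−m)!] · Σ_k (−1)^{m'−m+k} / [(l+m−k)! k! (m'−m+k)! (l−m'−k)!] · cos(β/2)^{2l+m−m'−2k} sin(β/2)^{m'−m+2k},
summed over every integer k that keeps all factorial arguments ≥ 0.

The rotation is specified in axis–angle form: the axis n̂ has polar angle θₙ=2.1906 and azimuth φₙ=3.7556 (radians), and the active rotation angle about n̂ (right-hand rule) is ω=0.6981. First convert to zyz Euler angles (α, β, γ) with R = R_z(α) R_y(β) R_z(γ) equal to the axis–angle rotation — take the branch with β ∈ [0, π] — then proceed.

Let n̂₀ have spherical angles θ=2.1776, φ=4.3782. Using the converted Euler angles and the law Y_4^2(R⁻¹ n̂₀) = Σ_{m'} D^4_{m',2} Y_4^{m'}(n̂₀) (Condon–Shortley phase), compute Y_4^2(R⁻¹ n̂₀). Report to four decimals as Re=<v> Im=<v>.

Axis–angle → zyz. n̂ = (sinθₙcosφₙ, sinθₙsinφₙ, cosθₙ) = (-0.665313, -0.468980, -0.580875), ω = 0.6981.
R = I cosω + sinω [n̂]ₓ + (1−cosω) n̂n̂ᵀ gives
  R = [+0.869614, +0.446357, -0.211035; -0.300373, +0.817517, +0.491367; +0.391851, -0.363911, +0.844998]
β = atan2(√(R₁₃²+R₂₃²), R₃₃) = 0.564234; α = atan2(R₂₃, R₁₃) mod 2π = 1.976461; γ = atan2(R₃₂, −R₃₁) mod 2π = 3.890039
Need the full column D^4_{m',2} for m'=−4..4 at α=1.9765, β=0.5642, γ=3.8900.
cos(β/2)=0.960468, sin(β/2)=0.278390
d^4_{-4,2}: single k=6 term ⇒ +0.002272;  D = +0.002254+0.000285i
d^4_{-3,2}: k∈[5..6] ⇒ +0.016630 -0.000466 = +0.016165;  D = -0.004466-0.015536i
d^4_{-2,2}: k∈[4..6] ⇒ +0.076672 -0.005153 +0.000036 = +0.071555;  D = -0.055388+0.045302i
d^4_{-1,2}: k∈[3..5] ⇒ +0.249396 -0.031428 +0.000528 = +0.218496;  D = +0.193848+0.100813i
d^4_{0,2}: k∈[2..4] ⇒ +0.577199 -0.129311 +0.004074 = +0.451962;  D = +0.033372-0.450728i
d^4_{1,2}: k∈[1..3] ⇒ +0.890575 -0.374094 +0.020952 = +0.537433;  D = -0.508127+0.175046i
d^4_{2,2}: k∈[0..2] ⇒ +0.724209 -0.730105 +0.076672 = +0.070775;  D = +0.047588+0.052388i
d^4_{3,2}: k∈[0..1] ⇒ -0.785413 +0.197952 = -0.587461;  D = -0.243671+0.534542i
d^4_{4,2}: single k=0 term ⇒ +0.321946;  D = -0.321868-0.007096i
Y_4^{m'}(θ=2.1776,φ=4.3782) and Σ D·Y over m':
  (+0.0023+0.0003i)·(+0.0467+0.1960i)  (-0.0045-0.0155i)·(-0.3335+0.2129i)  (-0.0554+0.0453i)·(-0.2261-0.1785i)  (+0.1938+0.1008i)·(-0.0526+0.1515i)  (+0.0334-0.4507i)·(-0.3231+0.0000i)  (-0.5081+0.1750i)·(+0.0526+0.1515i)  (+0.0476+0.0524i)·(-0.2261+0.1785i)  (-0.2437+0.5345i)·(+0.3335+0.2129i)  (-0.3219-0.0071i)·(+0.0467-0.1960i)
Y_4^2(R⁻¹ n̂) = -0.295681+0.292050i

Re=-0.2957 Im=0.2921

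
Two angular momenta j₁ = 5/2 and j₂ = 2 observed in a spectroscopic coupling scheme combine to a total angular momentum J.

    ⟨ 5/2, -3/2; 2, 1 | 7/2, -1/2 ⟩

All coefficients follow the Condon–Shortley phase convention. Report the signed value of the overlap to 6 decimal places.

j₁+j₂−J=1  J+j₁−j₂=4  J−j₁+j₂=3  j₁+j₂+J+1=9
(j₁±m₁, j₂±m₂, J±M) = (1,4,3,1,3,4)
P² = 2304/35
sum k=0..1:
  [0] +1/144 = 1/144
  [1] −1/12 = -1/12
S = -11/144
C² = P²·S² = 121/315 ; C = -0.619780

−√(121/315) ≈ -0.619780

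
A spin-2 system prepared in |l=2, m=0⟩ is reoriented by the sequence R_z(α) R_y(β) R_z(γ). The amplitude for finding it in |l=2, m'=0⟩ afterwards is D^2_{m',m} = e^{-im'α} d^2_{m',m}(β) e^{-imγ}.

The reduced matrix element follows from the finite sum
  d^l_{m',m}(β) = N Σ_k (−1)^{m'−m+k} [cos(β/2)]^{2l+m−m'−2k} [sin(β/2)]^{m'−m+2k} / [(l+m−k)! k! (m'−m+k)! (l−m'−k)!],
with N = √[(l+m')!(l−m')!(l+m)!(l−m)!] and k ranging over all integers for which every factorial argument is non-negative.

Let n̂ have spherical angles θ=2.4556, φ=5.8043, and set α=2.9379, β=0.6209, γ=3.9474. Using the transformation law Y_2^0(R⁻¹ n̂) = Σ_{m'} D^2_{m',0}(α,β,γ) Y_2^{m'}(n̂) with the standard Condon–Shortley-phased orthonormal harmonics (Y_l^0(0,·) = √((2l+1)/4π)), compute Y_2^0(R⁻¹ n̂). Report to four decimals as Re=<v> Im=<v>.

Re=0.6008 Im=0.0000

Need the full column D^2_{m',0} for m'=−2..2 at α=2.9379, β=0.6209, γ=3.9474.
cos(β/2)=0.952196, sin(β/2)=0.305487
d^2_{-2,0}: single k=2 term ⇒ +0.207259;  D = +0.190297-0.082118i
d^2_{-1,0}: k∈[1..2] ⇒ +0.646023 -0.066494 = +0.579529;  D = -0.567548+0.117231i
d^2_{0,0}: k∈[0..2] ⇒ +0.822064 -0.338453 +0.008709 = +0.492320;  D = +0.492320+0.000000i
d^2_{1,0}: k∈[0..1] ⇒ -0.646023 +0.066494 = -0.579529;  D = +0.567548+0.117231i
d^2_{2,0}: single k=0 term ⇒ +0.207259;  D = +0.190297+0.082118i
Y_2^{m'}(θ=2.4556,φ=5.8043) and Σ D·Y over m':
  (+0.1903-0.0821i)·(+0.0892+0.1268i)  (-0.5675+0.1172i)·(-0.3361-0.1745i)  (+0.4923+0.0000i)·(+0.2511+0.0000i)  (+0.5675+0.1172i)·(+0.3361-0.1745i)  (+0.1903+0.0821i)·(+0.0892-0.1268i)
Y_2^0(R⁻¹ n̂) = +0.600778-0.000000i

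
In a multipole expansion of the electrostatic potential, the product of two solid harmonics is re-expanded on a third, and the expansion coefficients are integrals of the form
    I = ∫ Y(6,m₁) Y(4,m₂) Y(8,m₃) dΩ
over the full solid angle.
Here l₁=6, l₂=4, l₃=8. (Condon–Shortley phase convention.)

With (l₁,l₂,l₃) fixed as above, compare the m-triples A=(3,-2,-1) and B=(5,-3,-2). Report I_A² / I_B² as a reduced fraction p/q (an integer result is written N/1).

48387/9251

l's match ⇒ only the (l;m) 3-j factors differ between A and B.
A: triangle coeff Δ(6,4,8) = 1/23279256; Σ_t [0,2]: t=0:+1/2903040 t=1:−1/9676800 t=2:+1/522547200 = 127/522547200; (3j)²=16129/1108536 [(6 4 8; 3 -2 -1)], sign=-1
B: triangle coeff Δ(6,4,8) = 1/23279256; Σ_t [0,1]: t=0:+1/87091200 t=1:−1/2612736000 = 29/2612736000; (3j)²=841/302328 [(6 4 8; 5 -3 -2)], sign=+1
I_A²/I_B² = (16129/1108536)/(841/302328) = 48387/9251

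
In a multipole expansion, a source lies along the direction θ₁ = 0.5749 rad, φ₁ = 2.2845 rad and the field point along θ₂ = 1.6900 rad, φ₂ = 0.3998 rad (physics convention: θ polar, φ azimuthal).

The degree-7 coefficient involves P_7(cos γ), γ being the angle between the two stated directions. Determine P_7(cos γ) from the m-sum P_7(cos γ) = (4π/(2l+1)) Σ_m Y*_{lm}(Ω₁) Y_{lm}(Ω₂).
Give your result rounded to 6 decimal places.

Expand P_7 via completeness: Σ_{m} conj(Y_{7,m}) at Ω₁ times Y_{7,m} at Ω₂ —
  [-7]  conj(Y_{7,-7})(Ω₁) = -0.00675 - 0.00197j ; Y_{7,-7}(Ω₂) = -0.44801 - 0.15999j ; Δ = 0.00271 + 0.00196j
  [-6]  conj(Y_{7,-6})(Ω₁) = 0.01692 + 0.03689j ; Y_{7,-6}(Ω₂) = 0.15703 + 0.14419j ; Δ = -0.00266 + 0.00823j
  [-5]  conj(Y_{7,-5})(Ω₁) = 0.05891 - 0.12949j ; Y_{7,-5}(Ω₂) = 0.12000 + 0.26290j ; Δ = 0.04111 - 0.00005j
  [-4]  conj(Y_{7,-4})(Ω₁) = -0.31792 + 0.09376j ; Y_{7,-4}(Ω₂) = -0.00678 - 0.23877j ; Δ = 0.02454 + 0.07527j
  [-3]  conj(Y_{7,-3})(Ω₁) = 0.41103 + 0.26364j ; Y_{7,-3}(Ω₂) = 0.08235 - 0.21143j ; Δ = 0.08959 - 0.06519j
  [-2]  conj(Y_{7,-2})(Ω₁) = -0.04695 - 0.32521j ; Y_{7,-2}(Ω₂) = -0.17225 + 0.17722j ; Δ = 0.06572 + 0.04770j
  [-1]  conj(Y_{7,-1})(Ω₁) = 0.12688 - 0.14652j ; Y_{7,-1}(Ω₂) = -0.18627 + 0.07871j ; Δ = -0.01210 + 0.03728j
  [+0]  conj(Y_{7,0})(Ω₁) = -0.40262 + 0.00000j ; Y_{7,0}(Ω₂) = 0.24916 + 0.00000j ; Δ = -0.10031 + 0.00000j
  [+1]  conj(Y_{7,1})(Ω₁) = -0.12688 - 0.14652j ; Y_{7,1}(Ω₂) = 0.18627 + 0.07871j ; Δ = -0.01210 - 0.03728j
  [+2]  conj(Y_{7,2})(Ω₁) = -0.04695 + 0.32521j ; Y_{7,2}(Ω₂) = -0.17225 - 0.17722j ; Δ = 0.06572 - 0.04770j
  [+3]  conj(Y_{7,3})(Ω₁) = -0.41103 + 0.26364j ; Y_{7,3}(Ω₂) = -0.08235 - 0.21143j ; Δ = 0.08959 + 0.06519j
  [+4]  conj(Y_{7,4})(Ω₁) = -0.31792 - 0.09376j ; Y_{7,4}(Ω₂) = -0.00678 + 0.23877j ; Δ = 0.02454 - 0.07527j
  [+5]  conj(Y_{7,5})(Ω₁) = -0.05891 - 0.12949j ; Y_{7,5}(Ω₂) = -0.12000 + 0.26290j ; Δ = 0.04111 + 0.00005j
  [+6]  conj(Y_{7,6})(Ω₁) = 0.01692 - 0.03689j ; Y_{7,6}(Ω₂) = 0.15703 - 0.14419j ; Δ = -0.00266 - 0.00823j
  [+7]  conj(Y_{7,7})(Ω₁) = 0.00675 - 0.00197j ; Y_{7,7}(Ω₂) = 0.44801 - 0.15999j ; Δ = 0.00271 - 0.00196j
Total Σ_m = 0.31750 - 0.00000j. Multiply by 0.837758: 0.26599 - 0.00000j. P_7(cos γ) = 0.265990

0.265990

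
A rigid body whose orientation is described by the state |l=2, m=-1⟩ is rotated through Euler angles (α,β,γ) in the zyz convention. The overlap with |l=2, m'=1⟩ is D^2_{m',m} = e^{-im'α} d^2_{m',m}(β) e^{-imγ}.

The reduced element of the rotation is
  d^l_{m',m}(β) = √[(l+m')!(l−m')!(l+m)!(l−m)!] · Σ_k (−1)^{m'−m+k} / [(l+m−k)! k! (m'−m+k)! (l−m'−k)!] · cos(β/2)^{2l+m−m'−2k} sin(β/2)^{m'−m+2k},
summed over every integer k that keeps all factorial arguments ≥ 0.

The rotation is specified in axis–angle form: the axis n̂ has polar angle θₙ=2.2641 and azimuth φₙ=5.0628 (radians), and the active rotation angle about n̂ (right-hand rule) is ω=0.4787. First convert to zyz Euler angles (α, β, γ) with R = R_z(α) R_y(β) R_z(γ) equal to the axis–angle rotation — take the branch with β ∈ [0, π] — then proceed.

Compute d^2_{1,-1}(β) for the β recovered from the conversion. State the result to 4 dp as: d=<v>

d=0.0953

Axis–angle → zyz. n̂ = (sinθₙcosφₙ, sinθₙsinφₙ, cosθₙ) = (+0.264033, -0.722400, -0.639082), ω = 0.4787.
R = I cosω + sinω [n̂]ₓ + (1−cosω) n̂n̂ᵀ gives
  R = [+0.895431, +0.272937, -0.351723; -0.315817, +0.946255, -0.069726; +0.313789, +0.173515, +0.933504]
β = atan2(√(R₁₃²+R₂₃²), R₃₃) = 0.366733; α = atan2(R₂₃, R₁₃) mod 2π = 3.337296; γ = atan2(R₃₂, −R₃₁) mod 2π = 2.636474
d^2_{1,-1}(β=0.3667) via the finite sum:
c=cos(0.366733/2)=0.983235, s=sin(0.366733/2)=0.182341; N=√[6·1·1·6]=6.000000
k∈{0,1} keeps every argument non-negative
  k=0: (−1)^2·6.0000/(2)·0.9832^2·0.1823^2 = +0.096428
  k=1: (−1)^3·6.0000/(6)·0.9832^0·0.1823^4 = -0.001105
d^2_{1,-1}(0.3667) = +0.096428 -0.001105 = +0.095323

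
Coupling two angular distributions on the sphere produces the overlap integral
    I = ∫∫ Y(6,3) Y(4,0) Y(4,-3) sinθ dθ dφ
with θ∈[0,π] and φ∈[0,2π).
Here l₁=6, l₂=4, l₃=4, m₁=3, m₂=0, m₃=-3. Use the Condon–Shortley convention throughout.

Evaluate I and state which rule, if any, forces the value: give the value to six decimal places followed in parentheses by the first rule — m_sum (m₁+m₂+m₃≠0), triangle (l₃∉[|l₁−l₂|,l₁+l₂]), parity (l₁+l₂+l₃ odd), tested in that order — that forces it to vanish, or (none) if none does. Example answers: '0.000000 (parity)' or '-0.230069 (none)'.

Rules hold: Σm=0, L=14 even, 2≤4≤10.
N = 13·9·9 = 1053
Δ = 6!·6!·2!/15! = 1/1261260
Racah Σ t=2..4: t=2:+1/4608 t=3:−1/1296 t=4:+1/4608 = -7/20736
⇒ 3j(6 4 4; 0 0 0)² = 20/1287, sgn -1
Racah Σ t=2..3: t=2:+1/11520 t=3:−1/25920 = 1/20736
⇒ 3j(6 4 4; 3 0 -3)² = 5/429, sgn -1
4πI² = N·(3j₀)²·(3jₘ)² = 300/1573
I = +1·√(0.190718/4π) = 0.12319450
No selection rule forces the value: the integral is nonzero (none).

0.123195 (none)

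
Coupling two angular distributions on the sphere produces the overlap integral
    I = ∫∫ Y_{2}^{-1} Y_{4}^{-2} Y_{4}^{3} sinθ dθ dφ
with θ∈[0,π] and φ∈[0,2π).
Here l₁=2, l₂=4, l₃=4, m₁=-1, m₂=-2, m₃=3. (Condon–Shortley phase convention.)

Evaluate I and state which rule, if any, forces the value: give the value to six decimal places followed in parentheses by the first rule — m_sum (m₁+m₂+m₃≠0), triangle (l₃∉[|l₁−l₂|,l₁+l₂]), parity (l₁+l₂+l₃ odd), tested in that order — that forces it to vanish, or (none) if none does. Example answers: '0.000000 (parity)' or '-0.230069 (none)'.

Checks pass: Σm=0; 10 even; l₃=4∈[2,6].
(2·2+1)(2·4+1)(2·4+1) = 405
Δ: 2! 2! 6! / 11! → 1/13860
sum: t=0:+1/192 t=1:−1/36 t=2:+1/192 = -5/288
3j²(2 4 4; 0 0 0) = Δ·Π!·Σ² = 20/693  (sign -1)
sum: t=1:−1/240 t=2:+1/1440 = -1/288
3j²(2 4 4; -1 -2 3) = Δ·Π!·Σ² = 5/132  (sign +1)
combine: 4πI² = 405·20/693·5/132 = 375/847
take √, sign -1: I = -0.18770204
No selection rule forces the value: the integral is nonzero (none).

-0.187702 (none)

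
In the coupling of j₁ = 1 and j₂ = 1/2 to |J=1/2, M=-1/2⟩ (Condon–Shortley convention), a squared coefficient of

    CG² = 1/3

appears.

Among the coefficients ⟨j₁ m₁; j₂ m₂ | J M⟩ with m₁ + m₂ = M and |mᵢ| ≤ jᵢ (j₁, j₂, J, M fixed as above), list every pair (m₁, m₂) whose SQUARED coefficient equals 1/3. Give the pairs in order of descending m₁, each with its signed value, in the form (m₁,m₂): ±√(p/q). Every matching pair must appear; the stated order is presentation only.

(0,-1/2): +√(1/3)

Admissible pairs with m₁+m₂ = M = -1/2: (-1,1/2), (0,-1/2)
  (m₁,m₂)=(0,-1/2): CG² = 1/3, CG = +√(1/3)   ← matches the target
  (m₁,m₂)=(-1,1/2): CG² = 2/3, CG = −√(2/3)
Pairs with CG² = 1/3: (0,-1/2): +√(1/3)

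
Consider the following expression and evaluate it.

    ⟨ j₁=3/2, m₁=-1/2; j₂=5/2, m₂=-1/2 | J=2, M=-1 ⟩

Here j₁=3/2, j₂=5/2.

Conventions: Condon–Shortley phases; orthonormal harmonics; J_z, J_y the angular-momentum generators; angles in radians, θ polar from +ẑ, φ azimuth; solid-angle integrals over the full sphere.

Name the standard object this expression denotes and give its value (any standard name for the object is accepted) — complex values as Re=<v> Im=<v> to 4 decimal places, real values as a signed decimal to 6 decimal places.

Clebsch–Gordan coefficient, −√(25/84) ≈ -0.545545

This is a Clebsch–Gordan (vector-coupling) coefficient.
triangle: 2!*1!*3!/7! = 12/5040
(j±m)!: 1!*2!*2!*3!*1!*3! = 144
prefactor² = (2J+1)*Δ*N² = 12/7
  k=1: −1/(1!*1!*1!*1!*0!*2!) = -1/2
  k=2: +1/(2!*0!*0!*0!*1!*3!) = 1/12
Σ = -5/12  ⇒  CG² = 12/7*(-5/12)² = 25/84
CG = −√(25/84) = -0.545545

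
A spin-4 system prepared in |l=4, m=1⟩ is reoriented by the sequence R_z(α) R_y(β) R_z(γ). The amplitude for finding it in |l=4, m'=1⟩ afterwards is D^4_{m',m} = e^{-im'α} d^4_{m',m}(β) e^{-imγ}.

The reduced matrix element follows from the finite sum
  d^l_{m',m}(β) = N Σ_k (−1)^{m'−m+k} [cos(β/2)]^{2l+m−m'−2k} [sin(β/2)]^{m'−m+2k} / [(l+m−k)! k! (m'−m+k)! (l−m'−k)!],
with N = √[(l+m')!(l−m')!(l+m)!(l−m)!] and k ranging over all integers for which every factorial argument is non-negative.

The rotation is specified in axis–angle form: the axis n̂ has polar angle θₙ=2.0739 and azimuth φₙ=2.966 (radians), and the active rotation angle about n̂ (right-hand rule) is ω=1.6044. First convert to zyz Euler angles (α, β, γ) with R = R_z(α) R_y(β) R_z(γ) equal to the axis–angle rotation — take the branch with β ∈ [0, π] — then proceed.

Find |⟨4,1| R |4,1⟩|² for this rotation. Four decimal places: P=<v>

P=0.0280

Axis–angle → zyz. n̂ = (sinθₙcosφₙ, sinθₙsinφₙ, cosθₙ) = (-0.862619, +0.153046, -0.482147), ω = 1.6044.
R = I cosω + sinω [n̂]ₓ + (1−cosω) n̂n̂ᵀ gives
  R = [+0.735514, +0.345419, +0.582842; -0.618330, -0.009387, +0.785862; +0.276923, -0.938402, +0.206679]
β = atan2(√(R₁₃²+R₂₃²), R₃₃) = 1.362617; α = atan2(R₂₃, R₁₃) mod 2π = 0.932655; γ = atan2(R₃₂, −R₃₁) mod 2π = 4.425433
D^4_{1,1}(0.9327,1.3626,4.4254) = e^{-i·1·0.9327}·d^4_{1,1}(1.3626)·e^{-i·1·4.4254}. Compute d first:
c=cos(1.362617/2)=0.776749, s=sin(1.362617/2)=0.629810; N=√[120·6·120·6]=720.000000
k: max(0,(1)−(1))=0 … min(4+(1),4−(1))=3
  k=0: (−1)^0·720.0000/(720)·0.7767^8·0.6298^0 = +0.132509
  k=1: (−1)^1·720.0000/(48)·0.7767^6·0.6298^2 = -1.306758
  k=2: (−1)^2·720.0000/(24)·0.7767^4·0.6298^4 = +1.718236
  k=3: (−1)^3·720.0000/(72)·0.7767^2·0.6298^6 = -0.376547
d^4_{1,1}(1.3626) = +0.132509 -1.306758 +1.718236 -0.376547 = +0.167440
|D^4_{1,1}|² = |d^4_{1,1}(β)|² = (+0.167440)² = 0.028036 (the z-rotation phases have unit modulus)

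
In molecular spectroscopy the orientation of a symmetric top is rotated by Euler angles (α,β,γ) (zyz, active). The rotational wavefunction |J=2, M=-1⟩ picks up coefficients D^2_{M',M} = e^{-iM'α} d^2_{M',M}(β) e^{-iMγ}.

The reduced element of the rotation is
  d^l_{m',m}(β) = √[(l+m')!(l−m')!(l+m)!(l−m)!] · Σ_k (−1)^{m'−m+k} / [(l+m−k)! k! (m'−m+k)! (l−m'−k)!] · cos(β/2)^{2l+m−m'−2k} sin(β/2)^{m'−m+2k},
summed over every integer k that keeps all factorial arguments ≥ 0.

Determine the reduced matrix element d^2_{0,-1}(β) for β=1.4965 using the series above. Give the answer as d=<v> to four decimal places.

d^2_{0,-1}(β=1.4965) via the finite sum:
With c≡cos(β/2)=0.732881 and s≡sin(β/2)=0.680357, N=[2·2·1·6]^{1/2}=4.898979
k∈{0,1} keeps every argument non-negative
  k=0: (−1)^1·4.8990/(2)·0.7329^3·0.6804^1 = -0.656013
  k=1: (−1)^2·4.8990/(2)·0.7329^1·0.6804^3 = +0.565353
d^2_{0,-1}(1.4965) = -0.656013 +0.565353 = -0.090660

d=-0.0907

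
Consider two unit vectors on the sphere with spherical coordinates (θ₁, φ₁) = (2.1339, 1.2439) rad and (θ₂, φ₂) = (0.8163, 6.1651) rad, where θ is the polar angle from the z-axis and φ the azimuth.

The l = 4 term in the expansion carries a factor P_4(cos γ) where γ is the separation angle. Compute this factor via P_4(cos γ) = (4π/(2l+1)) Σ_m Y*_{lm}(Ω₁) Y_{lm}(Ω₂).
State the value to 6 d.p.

Term-by-term m-sum for l=4 (normalisation 4π/9 = 1.396263):
  m=-4: Y*=0.05887 - 0.21847j  Y=0.11107 + 0.05674j  product 0.01894 - 0.02092j
  m=-3: Y*=0.33567 + 0.22480j  Y=0.31102 + 0.11503j  product 0.07854 + 0.10853j
  m=-2: Y*=-0.18886 + 0.14471j  Y=0.39433 + 0.09490j  product -0.08821 + 0.03914j
  m=-1: Y*=0.06894 + 0.20331j  Y=0.06654 + 0.00789j  product 0.00298 + 0.01407j
  m=+0: Y*=-0.28633 + 0.00000j  Y=-0.35661 + 0.00000j  product 0.10211 + 0.00000j
  m=+1: Y*=-0.06894 + 0.20331j  Y=-0.06654 + 0.00789j  product 0.00298 - 0.01407j
  m=+2: Y*=-0.18886 - 0.14471j  Y=0.39433 - 0.09490j  product -0.08821 - 0.03914j
  m=+3: Y*=-0.33567 + 0.22480j  Y=-0.31102 + 0.11503j  product 0.07854 - 0.10853j
  m=+4: Y*=0.05887 + 0.21847j  Y=0.11107 - 0.05674j  product 0.01894 + 0.02092j
Σ over m = 0.12661 - 0.00000j; ×(4π/9) → 0.17678 - 0.00000j. Real part: 0.176776

0.176776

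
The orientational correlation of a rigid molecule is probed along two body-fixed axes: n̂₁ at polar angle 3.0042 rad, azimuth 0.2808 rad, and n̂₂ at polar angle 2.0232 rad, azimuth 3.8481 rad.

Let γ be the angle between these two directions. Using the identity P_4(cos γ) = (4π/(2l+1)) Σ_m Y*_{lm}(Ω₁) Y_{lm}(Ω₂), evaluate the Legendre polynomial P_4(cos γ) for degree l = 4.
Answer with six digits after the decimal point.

Summing Y*_{l m}(θ₁,φ₁)·Y_{l m}(θ₂,φ₂) over m ∈ [−4, 4]; prefactor 4π/(2·4+1) = 1.396263:
  m=-4: (0.000067, 0.000140) × (-0.275272, -0.089869) = (-0.000006, -0.000045)  (running Σ = (-0.000006, -0.000045))
  m=-3: (-0.002120, -0.002377) × (-0.207632, -0.339627) = (-0.000367, 0.001214)  (running Σ = (-0.000373, 0.001169))
  m=-2: (0.031170, 0.019612) × (0.014353, -0.090213) = (0.002217, -0.002530)  (running Σ = (0.001844, -0.001361))
  m=-1: (-0.238582, -0.068812) × (-0.235192, 0.200730) = (0.069925, -0.031707)  (running Σ = (0.071769, -0.033068))
  m=0: (0.768213, -0.000000) × (-0.153867, 0.000000) = (-0.118203, 0.000000)  (running Σ = (-0.046434, -0.033068))
  m=1: (0.238582, -0.068812) × (0.235192, 0.200730) = (0.069925, 0.031707)  (running Σ = (0.023491, -0.001361))
  m=2: (0.031170, -0.019612) × (0.014353, 0.090213) = (0.002217, 0.002530)  (running Σ = (0.025708, 0.001169))
  m=3: (0.002120, -0.002377) × (0.207632, -0.339627) = (-0.000367, -0.001214)  (running Σ = (0.025341, -0.000045))
  m=4: (0.000067, -0.000140) × (-0.275272, 0.089869) = (-0.000006, 0.000045)  (running Σ = (0.025335, -0.000000))
Total Σ_m = (0.025335, -0.000000). Multiply by 1.396263: (0.035374, -0.000000). P_4(cos γ) = 0.035374

0.035374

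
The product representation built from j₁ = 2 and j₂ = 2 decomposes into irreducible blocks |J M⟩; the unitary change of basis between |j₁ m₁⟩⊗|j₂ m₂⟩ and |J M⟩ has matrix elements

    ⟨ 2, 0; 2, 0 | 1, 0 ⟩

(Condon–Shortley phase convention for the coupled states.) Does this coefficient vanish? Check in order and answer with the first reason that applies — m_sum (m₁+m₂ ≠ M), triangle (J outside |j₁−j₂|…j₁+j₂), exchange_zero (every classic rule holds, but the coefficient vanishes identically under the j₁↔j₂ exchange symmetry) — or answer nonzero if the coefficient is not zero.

m-sum: m₁+m₂ = 0+0 = 0, M = 0  ✓
triangle: |j₁−j₂| = 0 ≤ J = 1 ≤ j₁+j₂ = 4  ✓
exchange: j₁=j₂ and m₁=m₂, and (−1)^(j₁+j₂−J) = (−1)^3 = −1 forces ⟨j₁m₁;j₂m₂|JM⟩ = −⟨j₂m₂;j₁m₁|JM⟩ = −⟨j₁m₁;j₂m₂|JM⟩ ⇒ the coefficient vanishes identically
Racah sum check: Σ_k collapses to 0 ⇒ CG = 0

exchange_zero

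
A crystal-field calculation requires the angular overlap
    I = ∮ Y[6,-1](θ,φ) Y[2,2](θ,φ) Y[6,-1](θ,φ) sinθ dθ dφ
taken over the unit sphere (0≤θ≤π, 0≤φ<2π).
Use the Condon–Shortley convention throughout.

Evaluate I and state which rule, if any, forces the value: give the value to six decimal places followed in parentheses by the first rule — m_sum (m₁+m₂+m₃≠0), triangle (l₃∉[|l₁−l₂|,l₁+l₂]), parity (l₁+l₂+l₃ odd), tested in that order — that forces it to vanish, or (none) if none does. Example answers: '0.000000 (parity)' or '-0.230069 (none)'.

Rules hold: Σm=0, L=14 even, 4≤6≤8.
N = 13·5·13 = 845
Δ = 2!·10!·2!/15! = 1/90090
Racah Σ t=0..2: t=0:+1/69120 t=1:−1/14400 t=2:+1/69120 = -7/172800
⇒ 3j(6 2 6; 0 0 0)² = 14/715, sgn -1
Racah Σ t=2..2: t=2:+1/57600 = 1/57600
⇒ 3j(6 2 6; -1 2 -1)² = 21/715, sgn -1
4πI² = N·(3j₀)²·(3jₘ)² = 294/605
I = +1·√(0.48595/4π) = 0.19664868
No selection rule forces the value: the integral is nonzero (none).

0.196649 (none)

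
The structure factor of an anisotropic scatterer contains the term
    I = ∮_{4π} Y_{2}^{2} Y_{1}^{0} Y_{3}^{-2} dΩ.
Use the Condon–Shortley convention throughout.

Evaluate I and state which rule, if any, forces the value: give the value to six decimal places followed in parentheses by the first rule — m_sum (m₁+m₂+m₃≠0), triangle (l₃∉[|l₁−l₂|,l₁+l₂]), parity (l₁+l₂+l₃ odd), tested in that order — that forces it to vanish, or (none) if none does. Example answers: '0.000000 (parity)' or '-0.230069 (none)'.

0.184674 (none)

Checks pass: Σm=0; 6 even; l₃=3∈[1,3].
(2·2+1)(2·1+1)(2·3+1) = 105
Δ: 0! 4! 2! / 7! → 1/105
sum: t=0:+1/4 = 1/4
3j²(2 1 3; 0 0 0) = Δ·Π!·Σ² = 3/35  (sign -1)
sum: t=0:+1/24 = 1/24
3j²(2 1 3; 2 0 -2) = Δ·Π!·Σ² = 1/21  (sign -1)
combine: 4πI² = 105·3/35·1/21 = 3/7
take √, sign +1: I = 0.18467439
No selection rule forces the value: the integral is nonzero (none).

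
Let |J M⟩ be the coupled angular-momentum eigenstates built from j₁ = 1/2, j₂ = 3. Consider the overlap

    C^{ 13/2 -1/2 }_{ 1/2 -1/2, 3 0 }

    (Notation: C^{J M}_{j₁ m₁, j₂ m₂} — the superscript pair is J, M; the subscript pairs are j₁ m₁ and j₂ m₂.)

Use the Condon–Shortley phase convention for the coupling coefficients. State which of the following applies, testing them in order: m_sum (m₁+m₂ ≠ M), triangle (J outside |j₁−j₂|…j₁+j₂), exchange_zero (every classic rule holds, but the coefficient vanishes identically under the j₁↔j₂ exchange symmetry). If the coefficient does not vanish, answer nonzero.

triangle

m-sum: m₁+m₂ = -1/2+0 = -1/2, M = -1/2  ✓
triangle: need |j₁−j₂| ≤ J ≤ j₁+j₂, i.e. J ∈ [5/2, 7/2]; J = 13/2 is outside ✗ ⇒ coefficient is 0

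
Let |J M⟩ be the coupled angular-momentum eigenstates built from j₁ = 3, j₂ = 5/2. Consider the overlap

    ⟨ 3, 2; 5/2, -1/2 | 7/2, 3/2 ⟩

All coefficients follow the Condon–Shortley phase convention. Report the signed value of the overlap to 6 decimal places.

+0.308607  (= +√(2/21))

j₁+j₂−J=2  J+j₁−j₂=4  J−j₁+j₂=3  j₁+j₂+J+1=10
(j₁±m₁, j₂±m₂, J±M) = (5,1,2,3,5,2)
P² = 1536/7
sum k=0..1:
  [0] +1/24 = 1/24
  [1] −1/48 = -1/48
S = 1/48
C² = P²·S² = 2/21 ; C = +0.308607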